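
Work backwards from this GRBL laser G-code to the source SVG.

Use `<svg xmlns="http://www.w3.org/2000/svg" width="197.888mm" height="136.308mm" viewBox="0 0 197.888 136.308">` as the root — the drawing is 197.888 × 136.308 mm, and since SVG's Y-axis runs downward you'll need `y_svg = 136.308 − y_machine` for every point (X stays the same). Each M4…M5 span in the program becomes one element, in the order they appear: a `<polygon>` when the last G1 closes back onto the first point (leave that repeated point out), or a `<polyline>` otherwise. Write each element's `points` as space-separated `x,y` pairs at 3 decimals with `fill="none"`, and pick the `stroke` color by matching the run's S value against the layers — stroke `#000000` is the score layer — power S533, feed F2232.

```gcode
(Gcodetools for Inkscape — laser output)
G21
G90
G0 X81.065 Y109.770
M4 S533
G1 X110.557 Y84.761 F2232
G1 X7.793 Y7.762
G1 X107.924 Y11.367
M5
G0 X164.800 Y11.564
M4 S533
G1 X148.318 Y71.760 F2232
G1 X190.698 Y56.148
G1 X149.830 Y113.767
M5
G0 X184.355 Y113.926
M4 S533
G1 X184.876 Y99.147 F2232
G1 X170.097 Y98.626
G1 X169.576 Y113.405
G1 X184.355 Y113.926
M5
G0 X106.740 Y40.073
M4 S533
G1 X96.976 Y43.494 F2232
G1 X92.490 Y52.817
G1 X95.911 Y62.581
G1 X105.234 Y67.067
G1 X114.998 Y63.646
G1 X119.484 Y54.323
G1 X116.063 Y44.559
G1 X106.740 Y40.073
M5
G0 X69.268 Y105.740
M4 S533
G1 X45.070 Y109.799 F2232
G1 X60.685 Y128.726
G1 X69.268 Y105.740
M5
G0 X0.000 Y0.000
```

y_svg = 136.308 − y_m. Every run uses S533, so all elements get stroke `#000000` (score).

[1] open run; points: 81.065,26.538 110.557,51.547 7.793,128.546 107.924,124.941

[2] open run; points: 164.800,124.744 148.318,64.548 190.698,80.160 149.830,22.541

[3] closed run; points: 184.355,22.382 184.876,37.161 170.097,37.682 169.576,22.903

[4] closed run; points: 106.740,96.235 96.976,92.814 92.490,83.491 95.911,73.727 105.234,69.241 114.998,72.662 119.484,81.985 116.063,91.749

[5] closed run; points: 69.268,30.568 45.070,26.509 60.685,7.582

<svg xmlns="http://www.w3.org/2000/svg" width="197.888mm" height="136.308mm" viewBox="0 0 197.888 136.308">
  <polyline points="81.065,26.538 110.557,51.547 7.793,128.546 107.924,124.941" fill="none" stroke="#000000"/>
  <polyline points="164.800,124.744 148.318,64.548 190.698,80.160 149.830,22.541" fill="none" stroke="#000000"/>
  <polygon points="184.355,22.382 184.876,37.161 170.097,37.682 169.576,22.903" fill="none" stroke="#000000"/>
  <polygon points="106.740,96.235 96.976,92.814 92.490,83.491 95.911,73.727 105.234,69.241 114.998,72.662 119.484,81.985 116.063,91.749" fill="none" stroke="#000000"/>
  <polygon points="69.268,30.568 45.070,26.509 60.685,7.582" fill="none" stroke="#000000"/>
</svg>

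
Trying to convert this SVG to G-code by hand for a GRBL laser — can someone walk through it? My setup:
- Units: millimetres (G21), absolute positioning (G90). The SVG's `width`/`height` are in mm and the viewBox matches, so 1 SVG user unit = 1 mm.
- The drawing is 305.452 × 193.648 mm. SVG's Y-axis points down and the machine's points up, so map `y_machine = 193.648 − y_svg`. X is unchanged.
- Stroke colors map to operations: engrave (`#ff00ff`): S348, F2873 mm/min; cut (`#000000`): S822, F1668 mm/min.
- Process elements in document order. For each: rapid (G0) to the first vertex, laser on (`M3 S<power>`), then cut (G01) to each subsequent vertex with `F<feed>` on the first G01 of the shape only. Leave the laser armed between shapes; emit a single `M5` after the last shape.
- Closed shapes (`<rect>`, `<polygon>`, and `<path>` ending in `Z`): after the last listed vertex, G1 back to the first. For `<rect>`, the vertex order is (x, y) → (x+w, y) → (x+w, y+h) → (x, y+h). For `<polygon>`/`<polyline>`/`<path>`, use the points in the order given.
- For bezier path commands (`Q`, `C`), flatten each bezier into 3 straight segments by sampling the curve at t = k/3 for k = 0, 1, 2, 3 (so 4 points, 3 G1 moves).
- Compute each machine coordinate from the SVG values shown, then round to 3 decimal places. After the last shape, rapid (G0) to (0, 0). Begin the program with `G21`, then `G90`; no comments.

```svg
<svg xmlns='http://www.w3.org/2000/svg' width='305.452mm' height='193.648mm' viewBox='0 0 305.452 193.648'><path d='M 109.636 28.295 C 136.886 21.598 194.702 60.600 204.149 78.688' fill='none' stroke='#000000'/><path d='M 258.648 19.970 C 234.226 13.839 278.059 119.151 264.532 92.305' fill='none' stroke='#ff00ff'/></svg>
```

G21
G90
G0 X109.636 Y165.353
M3 S822
G01 X144.151 Y159.284 F1668
G01 X181.503 Y137.552
G01 X204.149 Y114.960
G0 X258.648 Y173.678
M3 S348
G01 X252.325 Y151.684 F2873
G01 X263.591 Y109.527
G01 X264.532 Y101.343
M5
G0 X0.000 Y0.000

1 u = 1 mm; y_m = 193.648 − y.

[1] `<path>` cubic bezier, #000000→cut S822 F1668: (109.636,165.353) → (144.151,159.284) → (181.503,137.552) → (204.149,114.960)

[2] `<path>` cubic bezier, #ff00ff→engrave S348 F2873: (258.648,173.678) → (252.325,151.684) → (263.591,109.527) → (264.532,101.343)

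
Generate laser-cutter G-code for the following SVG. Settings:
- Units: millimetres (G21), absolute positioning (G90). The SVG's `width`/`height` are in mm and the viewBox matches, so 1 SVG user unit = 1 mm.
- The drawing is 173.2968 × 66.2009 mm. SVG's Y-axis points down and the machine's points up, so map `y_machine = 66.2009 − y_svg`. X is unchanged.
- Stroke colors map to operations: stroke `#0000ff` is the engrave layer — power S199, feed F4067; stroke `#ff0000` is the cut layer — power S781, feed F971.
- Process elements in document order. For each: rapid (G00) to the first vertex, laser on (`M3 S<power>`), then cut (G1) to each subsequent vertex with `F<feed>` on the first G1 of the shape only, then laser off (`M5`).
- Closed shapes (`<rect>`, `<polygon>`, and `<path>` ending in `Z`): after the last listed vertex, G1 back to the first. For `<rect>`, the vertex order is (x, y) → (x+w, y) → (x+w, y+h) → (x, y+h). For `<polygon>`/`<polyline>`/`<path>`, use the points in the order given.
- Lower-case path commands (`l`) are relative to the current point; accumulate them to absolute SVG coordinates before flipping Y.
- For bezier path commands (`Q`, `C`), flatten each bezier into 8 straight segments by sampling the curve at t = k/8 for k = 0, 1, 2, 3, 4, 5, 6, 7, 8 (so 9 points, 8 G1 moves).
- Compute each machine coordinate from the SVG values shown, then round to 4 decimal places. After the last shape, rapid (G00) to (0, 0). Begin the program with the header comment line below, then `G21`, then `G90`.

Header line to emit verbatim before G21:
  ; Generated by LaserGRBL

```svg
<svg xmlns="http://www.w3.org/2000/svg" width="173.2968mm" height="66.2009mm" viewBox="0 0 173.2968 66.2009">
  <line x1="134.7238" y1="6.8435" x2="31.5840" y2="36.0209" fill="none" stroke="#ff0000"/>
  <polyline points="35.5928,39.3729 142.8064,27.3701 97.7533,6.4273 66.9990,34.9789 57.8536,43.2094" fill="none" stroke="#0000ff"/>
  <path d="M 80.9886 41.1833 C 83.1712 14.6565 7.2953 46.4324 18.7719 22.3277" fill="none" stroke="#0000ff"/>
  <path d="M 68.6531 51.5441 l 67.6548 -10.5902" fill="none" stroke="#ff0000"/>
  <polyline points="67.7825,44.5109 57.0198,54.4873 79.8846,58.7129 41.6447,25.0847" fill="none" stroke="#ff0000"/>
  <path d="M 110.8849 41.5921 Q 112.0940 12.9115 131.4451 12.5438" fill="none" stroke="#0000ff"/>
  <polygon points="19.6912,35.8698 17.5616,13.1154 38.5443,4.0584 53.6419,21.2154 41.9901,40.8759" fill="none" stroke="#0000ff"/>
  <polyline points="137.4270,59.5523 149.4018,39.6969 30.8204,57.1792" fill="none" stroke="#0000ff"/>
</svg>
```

; Generated by LaserGRBL
G21
G90
G00 X134.7238 Y59.3574
M3 S781
G1 X31.5840 Y30.1800 F971
M5
G00 X35.5928 Y26.8280
M3 S199
G1 X142.8064 Y38.8308 F4067
G1 X97.7533 Y59.7736
G1 X66.9990 Y31.2220
G1 X57.8536 Y22.9915
M5
G00 X80.9886 Y25.0176
M3 S199
G1 X78.4712 Y32.4552 F4067
G1 X70.5741 Y35.7651
G1 X59.2359 Y36.2852
G1 X46.3950 Y35.3537
G1 X33.9897 Y34.3087
G1 X23.9585 Y34.4882
G1 X18.2398 Y37.2303
G1 X18.7719 Y43.8732
M5
G00 X68.6531 Y14.6568
M3 S781
G1 X136.3079 Y25.2470 F971
M5
G00 X67.7825 Y21.6900
M3 S781
G1 X57.0198 Y11.7136 F971
G1 X79.8846 Y7.4880
G1 X41.6447 Y41.1162
M5
G00 X110.8849 Y24.6088
M3 S199
G1 X111.4706 Y31.3366 F4067
G1 X112.6233 Y37.1795
G1 X114.3429 Y42.1377
G1 X116.6295 Y46.2112
G1 X119.4830 Y49.3998
G1 X122.9034 Y51.7037
G1 X126.8908 Y53.1228
G1 X131.4451 Y53.6571
M5
G00 X19.6912 Y30.3311
M3 S199
G1 X17.5616 Y53.0855 F4067
G1 X38.5443 Y62.1425
G1 X53.6419 Y44.9855
G1 X41.9901 Y25.3250
G1 X19.6912 Y30.3311
M5
G00 X137.4270 Y6.6486
M3 S199
G1 X149.4018 Y26.5040 F4067
G1 X30.8204 Y9.0217
M5
G00 X0.0000 Y0.0000

Since the viewBox matches the mm dimensions, user units are millimetres directly. The only transform is the Y-flip y_m = 66.2009 − y_svg.

Shape 1 is a line segment drawn with `<line>`. Its stroke #ff0000 means cut at S781, F971. After flipping Y the toolpath is (134.7238,59.3574) → (31.5840,30.1800).

Shape 2 is a open polyline drawn with `<polyline>`. Its stroke #0000ff means engrave at S199, F4067. After flipping Y the toolpath is (35.5928,26.8280) → (142.8064,38.8308) → (97.7533,59.7736) → (66.9990,31.2220) → (57.8536,22.9915).

Shape 3 is a cubic bezier drawn with `<path>`. Its stroke #0000ff means engrave at S199, F4067. After flipping Y the toolpath is (80.9886,25.0176) → (78.4712,32.4552) → (70.5741,35.7651) → (59.2359,36.2852) → (46.3950,35.3537) → (33.9897,34.3087) → (23.9585,34.4882) → (18.2398,37.2303) → (18.7719,43.8732).

Shape 4 is a line segment drawn with `<path>`. Its stroke #ff0000 means cut at S781, F971. After flipping Y the toolpath is (68.6531,14.6568) → (136.3079,25.2470).

Shape 5 is a open polyline drawn with `<polyline>`. Its stroke #ff0000 means cut at S781, F971. After flipping Y the toolpath is (67.7825,21.6900) → (57.0198,11.7136) → (79.8846,7.4880) → (41.6447,41.1162).

Shape 6 is a quadratic bezier drawn with `<path>`. Its stroke #0000ff means engrave at S199, F4067. After flipping Y the toolpath is (110.8849,24.6088) → (111.4706,31.3366) → (112.6233,37.1795) → (114.3429,42.1377) → (116.6295,46.2112) → (119.4830,49.3998) → (122.9034,51.7037) → (126.8908,53.1228) → (131.4451,53.6571).

Shape 7 is a regular polygon drawn with `<polygon>`. Its stroke #0000ff means engrave at S199, F4067. After flipping Y the toolpath is (19.6912,30.3311) → (17.5616,53.0855) → (38.5443,62.1425) → (53.6419,44.9855) → (41.9901,25.3250) → (19.6912,30.3311), returning to the start.

Shape 8 is a open polyline drawn with `<polyline>`. Its stroke #0000ff means engrave at S199, F4067. After flipping Y the toolpath is (137.4270,6.6486) → (149.4018,26.5040) → (30.8204,9.0217).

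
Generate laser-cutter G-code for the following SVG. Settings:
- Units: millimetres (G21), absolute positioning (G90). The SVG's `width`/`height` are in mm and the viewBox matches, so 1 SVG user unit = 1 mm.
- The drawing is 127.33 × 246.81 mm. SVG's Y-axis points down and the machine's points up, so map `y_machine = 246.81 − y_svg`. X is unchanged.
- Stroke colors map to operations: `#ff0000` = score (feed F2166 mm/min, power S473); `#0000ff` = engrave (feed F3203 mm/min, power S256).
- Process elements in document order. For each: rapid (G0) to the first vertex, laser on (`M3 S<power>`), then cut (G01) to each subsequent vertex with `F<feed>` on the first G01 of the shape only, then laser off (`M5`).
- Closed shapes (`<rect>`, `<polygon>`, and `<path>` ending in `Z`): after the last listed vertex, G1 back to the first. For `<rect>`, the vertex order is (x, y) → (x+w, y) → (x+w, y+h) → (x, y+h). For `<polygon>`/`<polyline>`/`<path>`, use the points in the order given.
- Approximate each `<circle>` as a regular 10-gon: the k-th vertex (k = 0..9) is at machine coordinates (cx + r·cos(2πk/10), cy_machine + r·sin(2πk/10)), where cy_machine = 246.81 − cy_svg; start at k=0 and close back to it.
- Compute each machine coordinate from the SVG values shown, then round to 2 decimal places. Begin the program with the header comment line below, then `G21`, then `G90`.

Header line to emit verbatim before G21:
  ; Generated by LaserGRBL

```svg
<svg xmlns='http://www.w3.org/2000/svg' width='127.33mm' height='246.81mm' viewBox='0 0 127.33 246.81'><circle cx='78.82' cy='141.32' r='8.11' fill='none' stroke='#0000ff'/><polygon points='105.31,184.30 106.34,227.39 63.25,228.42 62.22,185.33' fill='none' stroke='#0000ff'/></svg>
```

viewBox `0 0 127.33 246.81` with mm width/height → 1 unit = 1 mm. Flip: y_m = 246.81 − y_svg.

**Shape 1** — `<circle>` circle, stroke `#0000ff` → engrave (S256, F3203). Machine vertices: (86.93,105.49) → (85.38,110.26) → (81.33,113.20) → (76.31,113.20) → (72.26,110.26) → (70.71,105.49) → (72.26,100.72) → (76.31,97.78) → (81.33,97.78) → (85.38,100.72) → (86.93,105.49). Closed: final G1 returns to the first vertex.

**Shape 2** — `<polygon>` regular polygon, stroke `#0000ff` → engrave (S256, F3203). Machine vertices: (105.31,62.51) → (106.34,19.42) → (63.25,18.39) → (62.22,61.48) → (105.31,62.51). Closed: final G1 returns to the first vertex.

; Generated by LaserGRBL
G21
G90
G0 X86.93 Y105.49
M3 S256
G01 X85.38 Y110.26 F3203
G01 X81.33 Y113.20
G01 X76.31 Y113.20
G01 X72.26 Y110.26
G01 X70.71 Y105.49
G01 X72.26 Y100.72
G01 X76.31 Y97.78
G01 X81.33 Y97.78
G01 X85.38 Y100.72
G01 X86.93 Y105.49
M5
G0 X105.31 Y62.51
M3 S256
G01 X106.34 Y19.42 F3203
G01 X63.25 Y18.39
G01 X62.22 Y61.48
G01 X105.31 Y62.51
M5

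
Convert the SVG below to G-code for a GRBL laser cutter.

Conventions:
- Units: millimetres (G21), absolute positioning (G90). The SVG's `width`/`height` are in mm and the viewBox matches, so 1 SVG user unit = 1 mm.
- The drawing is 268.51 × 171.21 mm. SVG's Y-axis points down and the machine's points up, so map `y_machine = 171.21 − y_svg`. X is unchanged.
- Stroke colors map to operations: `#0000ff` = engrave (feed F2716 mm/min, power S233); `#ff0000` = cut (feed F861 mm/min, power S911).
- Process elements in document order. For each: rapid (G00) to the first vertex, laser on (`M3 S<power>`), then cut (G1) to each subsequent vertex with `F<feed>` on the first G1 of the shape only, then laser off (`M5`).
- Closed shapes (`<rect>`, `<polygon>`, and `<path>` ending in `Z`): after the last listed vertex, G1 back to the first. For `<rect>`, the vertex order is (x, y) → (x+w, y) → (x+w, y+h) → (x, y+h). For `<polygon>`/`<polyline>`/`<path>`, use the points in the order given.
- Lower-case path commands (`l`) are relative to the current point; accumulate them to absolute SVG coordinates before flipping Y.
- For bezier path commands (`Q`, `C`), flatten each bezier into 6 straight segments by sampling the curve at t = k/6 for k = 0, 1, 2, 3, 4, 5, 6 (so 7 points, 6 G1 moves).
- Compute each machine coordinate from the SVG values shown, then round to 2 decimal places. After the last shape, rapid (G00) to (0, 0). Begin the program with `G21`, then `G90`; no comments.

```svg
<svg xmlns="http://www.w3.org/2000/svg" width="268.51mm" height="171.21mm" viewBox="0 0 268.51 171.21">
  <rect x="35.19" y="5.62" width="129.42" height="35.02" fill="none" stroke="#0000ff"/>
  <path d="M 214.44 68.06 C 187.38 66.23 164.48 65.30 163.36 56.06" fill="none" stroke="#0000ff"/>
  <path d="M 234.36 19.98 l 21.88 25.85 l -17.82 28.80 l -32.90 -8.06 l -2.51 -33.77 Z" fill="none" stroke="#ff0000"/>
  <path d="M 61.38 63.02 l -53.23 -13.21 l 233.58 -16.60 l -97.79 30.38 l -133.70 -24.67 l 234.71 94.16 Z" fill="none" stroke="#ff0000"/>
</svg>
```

viewBox `0 0 268.51 171.21` with mm width/height → 1 unit = 1 mm. Flip: y_m = 171.21 − y_svg.

**Shape 1** — `<rect>` rectangle, stroke `#0000ff` → engrave (S233, F2716). Machine vertices: (35.19,165.59) → (164.61,165.59) → (164.61,130.57) → (35.19,130.57) → (35.19,165.59). Closed: final G1 returns to the first vertex.

**Shape 2** — `<path>` cubic bezier, stroke `#0000ff` → engrave (S233, F2716). Control points (SVG): P0=(214.44,68.06), P1=(187.38,66.23), P2=(164.48,65.30), P3=(163.36,56.06); sampled at t=k/6. Machine vertices: (214.44,103.15) → (201.34,104.03) → (189.42,105.02) → (179.17,106.37) → (171.09,108.34) → (165.65,111.18) → (163.36,115.15). Open path.

**Shape 3** — `<path>` regular polygon, stroke `#ff0000` → cut (S911, F861). Machine vertices: (234.36,151.23) → (256.24,125.38) → (238.42,96.58) → (205.52,104.64) → (203.01,138.41) → (234.36,151.23). Closed: final G1 returns to the first vertex.

**Shape 4** — `<path>` closed polygon, stroke `#ff0000` → cut (S911, F861). Machine vertices: (61.38,108.19) → (8.15,121.40) → (241.73,138.00) → (143.94,107.62) → (10.24,132.29) → (244.95,38.13) → (61.38,108.19). Closed: final G1 returns to the first vertex.

G21
G90
G00 X35.19 Y165.59
M3 S233
G1 X164.61 Y165.59 F2716
G1 X164.61 Y130.57
G1 X35.19 Y130.57
G1 X35.19 Y165.59
M5
G00 X214.44 Y103.15
M3 S233
G1 X201.34 Y104.03 F2716
G1 X189.42 Y105.02
G1 X179.17 Y106.37
G1 X171.09 Y108.34
G1 X165.65 Y111.18
G1 X163.36 Y115.15
M5
G00 X234.36 Y151.23
M3 S911
G1 X256.24 Y125.38 F861
G1 X238.42 Y96.58
G1 X205.52 Y104.64
G1 X203.01 Y138.41
G1 X234.36 Y151.23
M5
G00 X61.38 Y108.19
M3 S911
G1 X8.15 Y121.40 F861
G1 X241.73 Y138.00
G1 X143.94 Y107.62
G1 X10.24 Y132.29
G1 X244.95 Y38.13
G1 X61.38 Y108.19
M5
G00 X0.00 Y0.00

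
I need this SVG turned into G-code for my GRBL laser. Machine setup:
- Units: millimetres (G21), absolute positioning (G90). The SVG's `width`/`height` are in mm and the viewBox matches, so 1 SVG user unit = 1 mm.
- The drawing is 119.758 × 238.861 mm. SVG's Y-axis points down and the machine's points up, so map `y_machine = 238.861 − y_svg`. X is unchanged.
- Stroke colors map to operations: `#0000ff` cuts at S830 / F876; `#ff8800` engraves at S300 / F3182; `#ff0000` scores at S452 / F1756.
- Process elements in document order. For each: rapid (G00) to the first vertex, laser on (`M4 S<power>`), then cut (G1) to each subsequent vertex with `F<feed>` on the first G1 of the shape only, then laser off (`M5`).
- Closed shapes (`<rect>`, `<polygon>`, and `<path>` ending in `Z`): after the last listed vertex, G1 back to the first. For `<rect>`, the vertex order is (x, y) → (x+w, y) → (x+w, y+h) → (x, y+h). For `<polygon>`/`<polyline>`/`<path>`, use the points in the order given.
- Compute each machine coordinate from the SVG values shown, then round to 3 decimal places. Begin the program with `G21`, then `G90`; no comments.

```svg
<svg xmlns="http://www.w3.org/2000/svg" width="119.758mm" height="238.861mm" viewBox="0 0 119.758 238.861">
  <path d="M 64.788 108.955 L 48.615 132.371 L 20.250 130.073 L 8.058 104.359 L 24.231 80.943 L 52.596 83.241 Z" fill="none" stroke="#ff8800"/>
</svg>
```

G21
G90
G00 X64.788 Y129.906
M4 S300
G1 X48.615 Y106.490 F3182
G1 X20.250 Y108.788
G1 X8.058 Y134.502
G1 X24.231 Y157.918
G1 X52.596 Y155.620
G1 X64.788 Y129.906
M5

viewBox `0 0 119.758 238.861` with mm width/height → 1 unit = 1 mm. Flip: y_m = 238.861 − y_svg.

**Shape 1** — `<path>` regular polygon, stroke `#ff8800` → engrave (S300, F3182). Machine vertices: (64.788,129.906) → (48.615,106.490) → (20.250,108.788) → (8.058,134.502) → (24.231,157.918) → (52.596,155.620) → (64.788,129.906). Closed: final G1 returns to the first vertex.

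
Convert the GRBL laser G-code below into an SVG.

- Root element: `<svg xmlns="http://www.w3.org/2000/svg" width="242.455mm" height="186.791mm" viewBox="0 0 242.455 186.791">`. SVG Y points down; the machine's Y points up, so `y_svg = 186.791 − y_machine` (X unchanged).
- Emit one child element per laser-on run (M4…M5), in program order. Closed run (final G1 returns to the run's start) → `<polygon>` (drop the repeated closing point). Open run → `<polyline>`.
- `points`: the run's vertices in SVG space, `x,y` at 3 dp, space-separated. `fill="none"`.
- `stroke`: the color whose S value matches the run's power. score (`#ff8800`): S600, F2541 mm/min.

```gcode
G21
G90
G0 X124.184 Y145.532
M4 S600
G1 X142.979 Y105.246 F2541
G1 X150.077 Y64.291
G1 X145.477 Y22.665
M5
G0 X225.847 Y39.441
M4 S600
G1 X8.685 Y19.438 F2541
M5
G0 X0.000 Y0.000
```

<svg xmlns="http://www.w3.org/2000/svg" width="242.455mm" height="186.791mm" viewBox="0 0 242.455 186.791">
  <polyline points="124.184,41.259 142.979,81.545 150.077,122.500 145.477,164.126" fill="none" stroke="#ff8800"/>
  <polyline points="225.847,147.350 8.685,167.353" fill="none" stroke="#ff8800"/>
</svg>

y_svg = 186.791 − y_m. Every run uses S600, so all elements get stroke `#ff8800` (score).

[1] open run; points: 124.184,41.259 142.979,81.545 150.077,122.500 145.477,164.126

[2] open run; points: 225.847,147.350 8.685,167.353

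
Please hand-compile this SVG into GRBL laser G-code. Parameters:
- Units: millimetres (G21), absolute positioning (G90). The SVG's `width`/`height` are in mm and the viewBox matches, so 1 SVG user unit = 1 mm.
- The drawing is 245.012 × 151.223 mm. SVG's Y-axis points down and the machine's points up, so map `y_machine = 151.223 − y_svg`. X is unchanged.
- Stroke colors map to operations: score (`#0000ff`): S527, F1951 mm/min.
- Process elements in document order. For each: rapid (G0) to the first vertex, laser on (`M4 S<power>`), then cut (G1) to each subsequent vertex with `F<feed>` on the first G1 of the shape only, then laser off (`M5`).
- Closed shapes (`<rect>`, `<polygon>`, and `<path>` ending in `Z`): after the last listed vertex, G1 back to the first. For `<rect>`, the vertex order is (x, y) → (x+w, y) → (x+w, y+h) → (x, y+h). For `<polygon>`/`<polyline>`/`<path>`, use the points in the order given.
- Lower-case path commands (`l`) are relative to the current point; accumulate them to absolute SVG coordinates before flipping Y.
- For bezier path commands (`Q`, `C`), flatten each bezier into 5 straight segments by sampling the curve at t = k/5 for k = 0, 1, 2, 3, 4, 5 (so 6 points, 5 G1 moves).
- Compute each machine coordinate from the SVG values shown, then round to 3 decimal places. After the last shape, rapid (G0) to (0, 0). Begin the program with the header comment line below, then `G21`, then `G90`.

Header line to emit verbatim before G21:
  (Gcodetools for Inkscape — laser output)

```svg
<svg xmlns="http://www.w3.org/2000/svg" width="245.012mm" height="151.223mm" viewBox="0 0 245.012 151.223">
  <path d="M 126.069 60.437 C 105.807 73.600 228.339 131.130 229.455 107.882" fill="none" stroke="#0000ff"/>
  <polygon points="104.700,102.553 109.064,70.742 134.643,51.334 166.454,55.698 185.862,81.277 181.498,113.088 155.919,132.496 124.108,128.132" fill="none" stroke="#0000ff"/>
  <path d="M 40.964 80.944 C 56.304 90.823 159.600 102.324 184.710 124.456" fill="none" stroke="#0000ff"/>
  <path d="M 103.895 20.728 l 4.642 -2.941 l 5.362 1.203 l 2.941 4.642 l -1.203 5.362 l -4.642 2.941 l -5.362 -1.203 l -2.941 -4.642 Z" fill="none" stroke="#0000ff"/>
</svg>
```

Since the viewBox matches the mm dimensions, user units are millimetres directly. The only transform is the Y-flip y_m = 151.223 − y_svg.

Shape 1 is a cubic bezier drawn with `<path>`. Its stroke #0000ff means score at S527, F1951. After flipping Y the toolpath is (126.069,90.786) → (128.933,78.565) → (153.386,61.704) → (186.746,46.208) → (216.329,38.084) → (229.455,43.341).

Shape 2 is a regular polygon drawn with `<polygon>`. Its stroke #0000ff means score at S527, F1951. After flipping Y the toolpath is (104.700,48.670) → (109.064,80.481) → (134.643,99.889) → (166.454,95.525) → (185.862,69.946) → (181.498,38.135) → (155.919,18.727) → (124.108,23.091) → (104.700,48.670), returning to the start.

Shape 3 is a cubic bezier drawn with `<path>`. Its stroke #0000ff means score at S527, F1951. After flipping Y the toolpath is (40.964,70.279) → (59.394,64.085) → (90.958,57.069) → (127.682,48.799) → (161.591,38.843) → (184.710,26.767).

Shape 4 is a regular polygon drawn with `<path>`. Its stroke #0000ff means score at S527, F1951. After flipping Y the toolpath is (103.895,130.495) → (108.537,133.436) → (113.899,132.233) → (116.840,127.591) → (115.637,122.229) → (110.995,119.288) → (105.633,120.491) → (102.692,125.133) → (103.895,130.495), returning to the start.

(Gcodetools for Inkscape — laser output)
G21
G90
G0 X126.069 Y90.786
M4 S527
G1 X128.933 Y78.565 F1951
G1 X153.386 Y61.704
G1 X186.746 Y46.208
G1 X216.329 Y38.084
G1 X229.455 Y43.341
M5
G0 X104.700 Y48.670
M4 S527
G1 X109.064 Y80.481 F1951
G1 X134.643 Y99.889
G1 X166.454 Y95.525
G1 X185.862 Y69.946
G1 X181.498 Y38.135
G1 X155.919 Y18.727
G1 X124.108 Y23.091
G1 X104.700 Y48.670
M5
G0 X40.964 Y70.279
M4 S527
G1 X59.394 Y64.085 F1951
G1 X90.958 Y57.069
G1 X127.682 Y48.799
G1 X161.591 Y38.843
G1 X184.710 Y26.767
M5
G0 X103.895 Y130.495
M4 S527
G1 X108.537 Y133.436 F1951
G1 X113.899 Y132.233
G1 X116.840 Y127.591
G1 X115.637 Y122.229
G1 X110.995 Y119.288
G1 X105.633 Y120.491
G1 X102.692 Y125.133
G1 X103.895 Y130.495
M5
G0 X0.000 Y0.000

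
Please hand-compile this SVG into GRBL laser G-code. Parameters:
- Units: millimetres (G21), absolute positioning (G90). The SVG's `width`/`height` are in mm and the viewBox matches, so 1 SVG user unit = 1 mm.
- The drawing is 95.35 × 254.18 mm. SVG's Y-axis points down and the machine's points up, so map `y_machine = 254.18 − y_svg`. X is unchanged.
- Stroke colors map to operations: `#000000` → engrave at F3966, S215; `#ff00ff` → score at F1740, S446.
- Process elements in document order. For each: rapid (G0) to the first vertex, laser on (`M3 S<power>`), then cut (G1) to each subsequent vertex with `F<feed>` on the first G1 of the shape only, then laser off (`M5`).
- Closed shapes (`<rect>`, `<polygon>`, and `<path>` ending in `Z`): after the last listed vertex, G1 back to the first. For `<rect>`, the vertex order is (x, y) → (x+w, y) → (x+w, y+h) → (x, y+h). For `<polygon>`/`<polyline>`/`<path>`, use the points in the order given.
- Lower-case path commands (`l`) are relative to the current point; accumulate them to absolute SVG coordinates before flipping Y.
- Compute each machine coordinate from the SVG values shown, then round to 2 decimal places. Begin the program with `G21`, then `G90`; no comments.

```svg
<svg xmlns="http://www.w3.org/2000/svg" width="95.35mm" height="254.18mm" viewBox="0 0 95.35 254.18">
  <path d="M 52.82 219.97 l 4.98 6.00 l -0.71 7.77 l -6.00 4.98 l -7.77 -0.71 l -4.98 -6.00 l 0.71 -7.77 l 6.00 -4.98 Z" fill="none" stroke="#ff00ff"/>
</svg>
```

G21
G90
G0 X52.82 Y34.21
M3 S446
G1 X57.80 Y28.21 F1740
G1 X57.09 Y20.44
G1 X51.09 Y15.46
G1 X43.32 Y16.17
G1 X38.34 Y22.17
G1 X39.05 Y29.94
G1 X45.05 Y34.92
G1 X52.82 Y34.21
M5

Since the viewBox matches the mm dimensions, user units are millimetres directly. The only transform is the Y-flip y_m = 254.18 − y_svg.

Shape 1 is a regular polygon drawn with `<path>`. Its stroke #ff00ff means score at S446, F1740. After flipping Y the toolpath is (52.82,34.21) → (57.80,28.21) → (57.09,20.44) → (51.09,15.46) → (43.32,16.17) → (38.34,22.17) → (39.05,29.94) → (45.05,34.92) → (52.82,34.21), returning to the start.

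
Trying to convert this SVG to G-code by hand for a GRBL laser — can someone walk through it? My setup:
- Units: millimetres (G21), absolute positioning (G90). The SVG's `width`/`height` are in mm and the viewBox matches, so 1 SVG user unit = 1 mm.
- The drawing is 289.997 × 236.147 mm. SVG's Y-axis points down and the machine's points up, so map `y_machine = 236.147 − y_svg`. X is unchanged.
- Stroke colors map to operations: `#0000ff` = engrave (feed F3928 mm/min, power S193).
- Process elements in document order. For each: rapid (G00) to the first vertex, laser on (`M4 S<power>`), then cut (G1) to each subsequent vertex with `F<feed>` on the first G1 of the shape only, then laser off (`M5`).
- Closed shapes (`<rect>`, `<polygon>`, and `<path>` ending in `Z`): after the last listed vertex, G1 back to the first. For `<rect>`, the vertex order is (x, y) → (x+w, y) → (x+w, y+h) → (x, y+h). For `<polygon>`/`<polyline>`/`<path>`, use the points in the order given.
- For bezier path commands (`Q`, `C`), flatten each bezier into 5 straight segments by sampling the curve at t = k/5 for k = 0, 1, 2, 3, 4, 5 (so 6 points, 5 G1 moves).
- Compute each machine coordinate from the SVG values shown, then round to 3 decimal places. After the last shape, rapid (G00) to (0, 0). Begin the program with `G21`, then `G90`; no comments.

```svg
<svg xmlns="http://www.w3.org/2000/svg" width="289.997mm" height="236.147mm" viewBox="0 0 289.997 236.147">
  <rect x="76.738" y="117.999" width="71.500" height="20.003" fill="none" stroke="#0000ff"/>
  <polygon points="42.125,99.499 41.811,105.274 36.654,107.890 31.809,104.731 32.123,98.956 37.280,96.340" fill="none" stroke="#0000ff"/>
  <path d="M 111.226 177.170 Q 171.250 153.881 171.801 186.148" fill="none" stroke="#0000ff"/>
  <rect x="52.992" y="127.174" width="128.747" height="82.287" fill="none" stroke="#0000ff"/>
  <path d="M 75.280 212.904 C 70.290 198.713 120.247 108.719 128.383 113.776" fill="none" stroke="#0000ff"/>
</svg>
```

1 u = 1 mm; y_m = 236.147 − y.

[1] `<rect>` rectangle, #0000ff→engrave S193 F3928: (76.738,118.148) → (148.238,118.148) → (148.238,98.145) → (76.738,98.145) → (76.738,118.148) (closed)

[2] `<polygon>` regular polygon, #0000ff→engrave S193 F3928: (42.125,136.648) → (41.811,130.873) → (36.654,128.257) → (31.809,131.416) → (32.123,137.191) → (37.280,139.807) → (42.125,136.648) (closed)

[3] `<path>` quadratic bezier, #0000ff→engrave S193 F3928: (111.226,58.977) → (132.857,66.070) → (149.730,68.719) → (161.845,66.924) → (169.202,60.684) → (171.801,49.999)

[4] `<rect>` rectangle, #0000ff→engrave S193 F3928: (52.992,108.973) → (181.739,108.973) → (181.739,26.686) → (52.992,26.686) → (52.992,108.973) (closed)

[5] `<path>` cubic bezier, #0000ff→engrave S193 F3928: (75.280,23.243) → (78.105,39.487) → (89.473,65.723) → (104.739,93.750) → (119.257,115.366) → (128.383,122.371)

G21
G90
G00 X76.738 Y118.148
M4 S193
G1 X148.238 Y118.148 F3928
G1 X148.238 Y98.145
G1 X76.738 Y98.145
G1 X76.738 Y118.148
M5
G00 X42.125 Y136.648
M4 S193
G1 X41.811 Y130.873 F3928
G1 X36.654 Y128.257
G1 X31.809 Y131.416
G1 X32.123 Y137.191
G1 X37.280 Y139.807
G1 X42.125 Y136.648
M5
G00 X111.226 Y58.977
M4 S193
G1 X132.857 Y66.070 F3928
G1 X149.730 Y68.719
G1 X161.845 Y66.924
G1 X169.202 Y60.684
G1 X171.801 Y49.999
M5
G00 X52.992 Y108.973
M4 S193
G1 X181.739 Y108.973 F3928
G1 X181.739 Y26.686
G1 X52.992 Y26.686
G1 X52.992 Y108.973
M5
G00 X75.280 Y23.243
M4 S193
G1 X78.105 Y39.487 F3928
G1 X89.473 Y65.723
G1 X104.739 Y93.750
G1 X119.257 Y115.366
G1 X128.383 Y122.371
M5
G00 X0.000 Y0.000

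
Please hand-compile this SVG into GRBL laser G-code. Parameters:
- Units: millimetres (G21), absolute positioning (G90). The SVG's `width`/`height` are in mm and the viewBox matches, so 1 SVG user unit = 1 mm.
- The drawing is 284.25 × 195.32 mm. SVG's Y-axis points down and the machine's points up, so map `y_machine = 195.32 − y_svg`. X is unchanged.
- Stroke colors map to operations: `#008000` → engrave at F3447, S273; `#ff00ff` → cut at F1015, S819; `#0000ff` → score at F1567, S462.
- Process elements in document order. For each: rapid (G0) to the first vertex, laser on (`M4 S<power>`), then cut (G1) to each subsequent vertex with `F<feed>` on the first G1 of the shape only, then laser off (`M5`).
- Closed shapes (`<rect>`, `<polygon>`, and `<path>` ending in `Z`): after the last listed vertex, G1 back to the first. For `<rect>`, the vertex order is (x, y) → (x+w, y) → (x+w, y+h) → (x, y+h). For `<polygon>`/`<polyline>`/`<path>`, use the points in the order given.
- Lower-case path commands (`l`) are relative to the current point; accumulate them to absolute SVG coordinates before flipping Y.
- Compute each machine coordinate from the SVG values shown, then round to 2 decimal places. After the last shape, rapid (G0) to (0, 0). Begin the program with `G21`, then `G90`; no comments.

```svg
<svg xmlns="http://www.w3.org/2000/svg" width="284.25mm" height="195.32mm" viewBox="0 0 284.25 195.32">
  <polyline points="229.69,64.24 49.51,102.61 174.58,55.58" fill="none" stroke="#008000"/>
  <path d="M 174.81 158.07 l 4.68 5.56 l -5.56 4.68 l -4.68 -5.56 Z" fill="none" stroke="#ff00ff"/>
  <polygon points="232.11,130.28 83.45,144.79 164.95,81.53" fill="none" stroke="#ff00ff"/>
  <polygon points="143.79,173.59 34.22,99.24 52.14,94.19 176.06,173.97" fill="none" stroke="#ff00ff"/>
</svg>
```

Since the viewBox matches the mm dimensions, user units are millimetres directly. The only transform is the Y-flip y_m = 195.32 − y_svg.

Shape 1 is a open polyline drawn with `<polyline>`. Its stroke #008000 means engrave at S273, F3447. After flipping Y the toolpath is (229.69,131.08) → (49.51,92.71) → (174.58,139.74).

Shape 2 is a regular polygon drawn with `<path>`. Its stroke #ff00ff means cut at S819, F1015. After flipping Y the toolpath is (174.81,37.25) → (179.49,31.69) → (173.93,27.01) → (169.25,32.57) → (174.81,37.25), returning to the start.

Shape 3 is a closed polygon drawn with `<polygon>`. Its stroke #ff00ff means cut at S819, F1015. After flipping Y the toolpath is (232.11,65.04) → (83.45,50.53) → (164.95,113.79) → (232.11,65.04), returning to the start.

Shape 4 is a closed polygon drawn with `<polygon>`. Its stroke #ff00ff means cut at S819, F1015. After flipping Y the toolpath is (143.79,21.73) → (34.22,96.08) → (52.14,101.13) → (176.06,21.35) → (143.79,21.73), returning to the start.

G21
G90
G0 X229.69 Y131.08
M4 S273
G1 X49.51 Y92.71 F3447
G1 X174.58 Y139.74
M5
G0 X174.81 Y37.25
M4 S819
G1 X179.49 Y31.69 F1015
G1 X173.93 Y27.01
G1 X169.25 Y32.57
G1 X174.81 Y37.25
M5
G0 X232.11 Y65.04
M4 S819
G1 X83.45 Y50.53 F1015
G1 X164.95 Y113.79
G1 X232.11 Y65.04
M5
G0 X143.79 Y21.73
M4 S819
G1 X34.22 Y96.08 F1015
G1 X52.14 Y101.13
G1 X176.06 Y21.35
G1 X143.79 Y21.73
M5
G0 X0.00 Y0.00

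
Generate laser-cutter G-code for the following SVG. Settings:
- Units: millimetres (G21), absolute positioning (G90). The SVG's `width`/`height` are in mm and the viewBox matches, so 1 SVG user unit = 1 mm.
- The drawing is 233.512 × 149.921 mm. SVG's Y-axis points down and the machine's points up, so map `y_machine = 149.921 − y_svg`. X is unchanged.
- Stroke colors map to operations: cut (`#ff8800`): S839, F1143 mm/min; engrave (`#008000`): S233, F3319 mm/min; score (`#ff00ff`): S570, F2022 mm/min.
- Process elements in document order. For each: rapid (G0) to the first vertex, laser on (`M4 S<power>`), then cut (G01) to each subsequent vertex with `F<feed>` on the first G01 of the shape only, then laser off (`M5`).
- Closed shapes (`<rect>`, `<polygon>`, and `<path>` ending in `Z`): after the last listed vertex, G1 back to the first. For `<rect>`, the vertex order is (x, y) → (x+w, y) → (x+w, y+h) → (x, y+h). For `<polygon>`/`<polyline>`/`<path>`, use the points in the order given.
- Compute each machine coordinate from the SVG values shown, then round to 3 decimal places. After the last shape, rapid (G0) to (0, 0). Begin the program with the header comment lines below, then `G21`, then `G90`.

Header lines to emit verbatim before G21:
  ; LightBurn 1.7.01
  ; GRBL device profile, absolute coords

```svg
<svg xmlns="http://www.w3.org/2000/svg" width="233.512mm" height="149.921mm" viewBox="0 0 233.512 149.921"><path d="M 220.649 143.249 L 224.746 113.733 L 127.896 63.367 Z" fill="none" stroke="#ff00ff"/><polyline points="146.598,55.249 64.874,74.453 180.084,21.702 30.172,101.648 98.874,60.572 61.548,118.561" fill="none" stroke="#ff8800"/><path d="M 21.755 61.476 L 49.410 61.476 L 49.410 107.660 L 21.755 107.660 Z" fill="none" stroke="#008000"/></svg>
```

viewBox `0 0 233.512 149.921` with mm width/height → 1 unit = 1 mm. Flip: y_m = 149.921 − y_svg.

**Shape 1** — `<path>` closed polygon, stroke `#ff00ff` → score (S570, F2022). Machine vertices: (220.649,6.672) → (224.746,36.188) → (127.896,86.554) → (220.649,6.672). Closed: final G1 returns to the first vertex.

**Shape 2** — `<polyline>` open polyline, stroke `#ff8800` → cut (S839, F1143). Machine vertices: (146.598,94.672) → (64.874,75.468) → (180.084,128.219) → (30.172,48.273) → (98.874,89.349) → (61.548,31.360). Open path.

**Shape 3** — `<path>` rectangle, stroke `#008000` → engrave (S233, F3319). Machine vertices: (21.755,88.445) → (49.410,88.445) → (49.410,42.261) → (21.755,42.261) → (21.755,88.445). Closed: final G1 returns to the first vertex.

; LightBurn 1.7.01
; GRBL device profile, absolute coords
G21
G90
G0 X220.649 Y6.672
M4 S570
G01 X224.746 Y36.188 F2022
G01 X127.896 Y86.554
G01 X220.649 Y6.672
M5
G0 X146.598 Y94.672
M4 S839
G01 X64.874 Y75.468 F1143
G01 X180.084 Y128.219
G01 X30.172 Y48.273
G01 X98.874 Y89.349
G01 X61.548 Y31.360
M5
G0 X21.755 Y88.445
M4 S233
G01 X49.410 Y88.445 F3319
G01 X49.410 Y42.261
G01 X21.755 Y42.261
G01 X21.755 Y88.445
M5
G0 X0.000 Y0.000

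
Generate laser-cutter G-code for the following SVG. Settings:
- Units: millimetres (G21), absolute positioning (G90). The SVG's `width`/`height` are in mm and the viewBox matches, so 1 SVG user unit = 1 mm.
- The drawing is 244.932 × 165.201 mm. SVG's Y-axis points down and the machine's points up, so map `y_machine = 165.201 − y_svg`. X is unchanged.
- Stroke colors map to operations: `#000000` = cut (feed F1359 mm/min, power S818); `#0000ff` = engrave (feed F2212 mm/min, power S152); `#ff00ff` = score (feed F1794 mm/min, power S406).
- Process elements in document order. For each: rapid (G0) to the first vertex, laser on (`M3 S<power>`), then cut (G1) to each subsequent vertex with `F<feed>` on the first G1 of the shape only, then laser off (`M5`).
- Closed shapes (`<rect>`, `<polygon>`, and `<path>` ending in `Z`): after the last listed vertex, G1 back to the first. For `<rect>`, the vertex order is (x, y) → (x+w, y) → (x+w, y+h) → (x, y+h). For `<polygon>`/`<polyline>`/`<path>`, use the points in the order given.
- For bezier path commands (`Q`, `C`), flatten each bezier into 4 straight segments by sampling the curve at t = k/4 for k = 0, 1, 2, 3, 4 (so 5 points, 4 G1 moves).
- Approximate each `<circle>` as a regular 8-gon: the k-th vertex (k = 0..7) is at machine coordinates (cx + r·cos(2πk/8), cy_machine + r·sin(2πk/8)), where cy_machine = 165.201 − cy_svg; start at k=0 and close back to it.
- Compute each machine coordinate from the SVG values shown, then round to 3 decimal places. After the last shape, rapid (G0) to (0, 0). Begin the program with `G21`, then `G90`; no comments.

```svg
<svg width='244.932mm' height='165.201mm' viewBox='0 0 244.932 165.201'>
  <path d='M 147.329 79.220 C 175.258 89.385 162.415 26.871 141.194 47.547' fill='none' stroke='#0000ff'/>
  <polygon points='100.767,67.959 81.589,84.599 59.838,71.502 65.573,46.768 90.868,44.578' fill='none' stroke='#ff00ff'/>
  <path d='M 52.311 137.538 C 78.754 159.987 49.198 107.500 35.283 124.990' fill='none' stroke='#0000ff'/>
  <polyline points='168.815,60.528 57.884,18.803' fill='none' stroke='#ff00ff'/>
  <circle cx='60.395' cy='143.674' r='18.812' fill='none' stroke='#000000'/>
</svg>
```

1 u = 1 mm; y_m = 165.201 − y.

[1] `<path>` cubic bezier, #0000ff→engrave S152 F2212: (147.329,85.981) → (161.137,89.549) → (162.693,105.759) → (155.033,119.998) → (141.194,117.654)

[2] `<polygon>` regular polygon, #ff00ff→score S406 F1794: (100.767,97.242) → (81.589,80.602) → (59.838,93.699) → (65.573,118.433) → (90.868,120.623) → (100.767,97.242) (closed)

[3] `<path>` cubic bezier, #0000ff→engrave S152 F2212: (52.311,27.663) → (62.763,22.612) → (58.931,32.077) → (47.533,42.472) → (35.283,40.211)

[4] `<polyline>` line segment, #ff00ff→score S406 F1794: (168.815,104.673) → (57.884,146.398)

[5] `<circle>` circle, #000000→cut S818 F1359: (79.207,21.527) → (73.697,34.829) → (60.395,40.339) → (47.093,34.829) → (41.583,21.527) → (47.093,8.225) → (60.395,2.715) → (73.697,8.225) → (79.207,21.527) (closed)

G21
G90
G0 X147.329 Y85.981
M3 S152
G1 X161.137 Y89.549 F2212
G1 X162.693 Y105.759
G1 X155.033 Y119.998
G1 X141.194 Y117.654
M5
G0 X100.767 Y97.242
M3 S406
G1 X81.589 Y80.602 F1794
G1 X59.838 Y93.699
G1 X65.573 Y118.433
G1 X90.868 Y120.623
G1 X100.767 Y97.242
M5
G0 X52.311 Y27.663
M3 S152
G1 X62.763 Y22.612 F2212
G1 X58.931 Y32.077
G1 X47.533 Y42.472
G1 X35.283 Y40.211
M5
G0 X168.815 Y104.673
M3 S406
G1 X57.884 Y146.398 F1794
M5
G0 X79.207 Y21.527
M3 S818
G1 X73.697 Y34.829 F1359
G1 X60.395 Y40.339
G1 X47.093 Y34.829
G1 X41.583 Y21.527
G1 X47.093 Y8.225
G1 X60.395 Y2.715
G1 X73.697 Y8.225
G1 X79.207 Y21.527
M5
G0 X0.000 Y0.000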